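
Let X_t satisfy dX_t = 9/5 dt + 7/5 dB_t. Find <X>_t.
<X>_t = 49*t/25

For an Itô process dX_t = a(t) dt + b(t) dB_t, the quadratic variation is <X>_t = int_0^t b(s)^2 ds (the drift term does not contribute). Here b(s) = 7/5, so
  b(s)^2 = 49/25.
Integrating from 0 to t:
  <X>_t = int_0^t (49/25) ds = 49*t/25.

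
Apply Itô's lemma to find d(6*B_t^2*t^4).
d(6*B_t^2*t^4) = (6*t^3*(4*B_t^2 + t)) dt + (12*B_t*t^4) dB_t

Itô's formula for f(t, x): d f(t, B_t) = (f_t + (1/2) f_xx) dt + f_x dB_t. Compute partials of f(t, x) = 6*t^4*x^2:
  f_t(t,x)  = 24*t^3*x^2
  f_x(t,x)  = 12*t^4*x
  f_xx(t,x) = 12*t^4
Assemble drift = f_t + (1/2) f_xx = 6*t^3*(t + 4*x^2) and diffusion = f_x = 12*t^4*x. Substituting x = B_t:
  d(6*B_t^2*t^4) = (6*t^3*(4*B_t^2 + t)) dt + (12*B_t*t^4) dB_t.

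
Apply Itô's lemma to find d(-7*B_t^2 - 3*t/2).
d(-7*B_t^2 - 3*t/2) = (-17/2) dt + (-14*B_t) dB_t

Itô's formula for f(t, x): d f(t, B_t) = (f_t + (1/2) f_xx) dt + f_x dB_t. Compute partials of f(t, x) = -3*t/2 - 7*x^2:
  f_t(t,x)  = -3/2
  f_x(t,x)  = -14*x
  f_xx(t,x) = -14
Assemble drift = f_t + (1/2) f_xx = -17/2 and diffusion = f_x = -14*x. Substituting x = B_t:
  d(-7*B_t^2 - 3*t/2) = (-17/2) dt + (-14*B_t) dB_t.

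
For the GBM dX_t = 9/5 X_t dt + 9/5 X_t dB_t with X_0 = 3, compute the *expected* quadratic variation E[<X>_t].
E[<X>_t] = 81*exp(171*t/25)/19 - 81/19

<X>_t = int_0^t ((9/5) * X_s)^2 ds. Taking expectation inside the integral: E[<X>_t] = (9/5)^2 * int_0^t E[X_s^2] ds. For GBM, E[X_s^2] = x_0^2 * exp((2 mu + sigma^2) s). Integrating:
  E[<X>_t] = (9/5)^2 * 3^2 * (exp((2*(9/5) + (9/5)^2) t) - 1) / (2*(9/5) + (9/5)^2)
           = (9/5)^2 * 3^2 * (exp((171/25) t) - 1) / (171/25) = 81*exp(171*t/25)/19 - 81/19.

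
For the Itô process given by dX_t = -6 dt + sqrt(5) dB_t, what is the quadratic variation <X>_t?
<X>_t = 5*t

For an Itô process dX_t = a(t) dt + b(t) dB_t, the quadratic variation is <X>_t = int_0^t b(s)^2 ds (the drift term does not contribute). Here b(s) = sqrt(5), so
  b(s)^2 = 5.
Integrating from 0 to t:
  <X>_t = int_0^t (5) ds = 5*t.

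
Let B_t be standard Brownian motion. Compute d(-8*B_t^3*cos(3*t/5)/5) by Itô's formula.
d(-8*B_t^3*cos(3*t/5)/5) = (24*B_t*(B_t^2*sin(3*t/5) - 5*cos(3*t/5))/25) dt + (-24*B_t^2*cos(3*t/5)/5) dB_t

Itô's formula for f(t, x): d f(t, B_t) = (f_t + (1/2) f_xx) dt + f_x dB_t. Compute partials of f(t, x) = -8*x^3*cos(3*t/5)/5:
  f_t(t,x)  = 24*x^3*sin(3*t/5)/25
  f_x(t,x)  = -24*x^2*cos(3*t/5)/5
  f_xx(t,x) = -48*x*cos(3*t/5)/5
Assemble drift = f_t + (1/2) f_xx = 24*x*(x^2*sin(3*t/5) - 5*cos(3*t/5))/25 and diffusion = f_x = -24*x^2*cos(3*t/5)/5. Substituting x = B_t:
  d(-8*B_t^3*cos(3*t/5)/5) = (24*B_t*(B_t^2*sin(3*t/5) - 5*cos(3*t/5))/25) dt + (-24*B_t^2*cos(3*t/5)/5) dB_t.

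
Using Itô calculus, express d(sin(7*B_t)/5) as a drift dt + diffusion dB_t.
d(sin(7*B_t)/5) = (-49*sin(7*B_t)/10) dt + (7*cos(7*B_t)/5) dB_t

Itô's formula for f(B_t) gives d f(B_t) = f'(B_t) dB_t + (1/2) f''(B_t) dt. Compute derivatives of f(x) = sin(7*x)/5:
  f'(x)  = 7*cos(7*x)/5
  f''(x) = -49*sin(7*x)/5
Substitute x = B_t and multiply the f'' term by 1/2:
  drift     = (1/2) * (-49*sin(7*x)/5) evaluated at B_t = -49*sin(7*B_t)/10
  diffusion = (7*cos(7*x)/5) evaluated at B_t = 7*cos(7*B_t)/5
Therefore d(sin(7*B_t)/5) = (-49*sin(7*B_t)/10) dt + (7*cos(7*B_t)/5) dB_t.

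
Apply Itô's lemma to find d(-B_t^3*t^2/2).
d(-B_t^3*t^2/2) = (B_t*t*(-2*B_t^2 - 3*t)/2) dt + (-3*B_t^2*t^2/2) dB_t

Itô's formula for f(t, x): d f(t, B_t) = (f_t + (1/2) f_xx) dt + f_x dB_t. Compute partials of f(t, x) = -t^2*x^3/2:
  f_t(t,x)  = -t*x^3
  f_x(t,x)  = -3*t^2*x^2/2
  f_xx(t,x) = -3*t^2*x
Assemble drift = f_t + (1/2) f_xx = t*x*(-3*t - 2*x^2)/2 and diffusion = f_x = -3*t^2*x^2/2. Substituting x = B_t:
  d(-B_t^3*t^2/2) = (B_t*t*(-2*B_t^2 - 3*t)/2) dt + (-3*B_t^2*t^2/2) dB_t.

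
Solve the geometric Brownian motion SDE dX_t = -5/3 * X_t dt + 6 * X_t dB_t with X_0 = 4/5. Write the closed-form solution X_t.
X_t = 4/5 * exp((-59/3) * t + (6) * B_t)

For GBM dX = mu X dt + sigma X dB with X_0 = x_0, apply Itô to Y = log X: dY = (mu - sigma^2/2) dt + sigma dB, so Y_t = log(x_0) + (mu - sigma^2/2) t + sigma B_t and hence X_t = x_0 * exp((mu - sigma^2/2) t + sigma B_t).
With mu = -5/3, sigma = 6, x_0 = 4/5, this gives:
  X_t = 4/5 * exp((-59/3) * t + (6) * B_t).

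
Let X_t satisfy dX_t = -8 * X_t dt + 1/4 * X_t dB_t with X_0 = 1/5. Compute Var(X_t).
Var(X_t) = (exp(t/16) - 1)*exp(-16*t)/25

For GBM dX = mu X dt + sigma X dB with X_0 = x_0, apply Itô to Y = log X: dY = (mu - sigma^2/2) dt + sigma dB, so Y_t = log(x_0) + (mu - sigma^2/2) t + sigma B_t and hence X_t = x_0 * exp((mu - sigma^2/2) t + sigma B_t).
With mu = -8, sigma = 1/4, x_0 = 1/5, this gives:
  X_t = 1/5 * exp((-257/32) * t + (1/4) * B_t).
Since sigma*B_t ~ Normal(0, sigma^2 t), E[exp(sigma*B_t)] = exp(sigma^2 t / 2); so E[X_t] = x_0 * exp((mu - sigma^2/2) t) * exp(sigma^2 t / 2) = x_0 * exp(mu t) = exp(-8*t)/5.
Var(X_t) = E[X_t^2] - (E[X_t])^2 = x_0^2 * exp(2 mu t) * (exp(sigma^2 t) - 1) = (exp(t/16) - 1)*exp(-16*t)/25.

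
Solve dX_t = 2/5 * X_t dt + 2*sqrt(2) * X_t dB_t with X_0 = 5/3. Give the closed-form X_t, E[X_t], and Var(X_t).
X_t = 5/3 * exp((-18/5) t + (2*sqrt(2)) B_t); E[X_t] = 5*exp(2*t/5)/3; Var(X_t) = 25*(exp(8*t) - 1)*exp(4*t/5)/9

For GBM dX = mu X dt + sigma X dB with X_0 = x_0, apply Itô to Y = log X: dY = (mu - sigma^2/2) dt + sigma dB, so Y_t = log(x_0) + (mu - sigma^2/2) t + sigma B_t and hence X_t = x_0 * exp((mu - sigma^2/2) t + sigma B_t).
With mu = 2/5, sigma = 2*sqrt(2), x_0 = 5/3, this gives:
  X_t = 5/3 * exp((-18/5) * t + (2*sqrt(2)) * B_t).
Since sigma*B_t ~ Normal(0, sigma^2 t), E[exp(sigma*B_t)] = exp(sigma^2 t / 2); so E[X_t] = x_0 * exp((mu - sigma^2/2) t) * exp(sigma^2 t / 2) = x_0 * exp(mu t) = 5*exp(2*t/5)/3.
Var(X_t) = E[X_t^2] - (E[X_t])^2 = x_0^2 * exp(2 mu t) * (exp(sigma^2 t) - 1) = 25*(exp(8*t) - 1)*exp(4*t/5)/9.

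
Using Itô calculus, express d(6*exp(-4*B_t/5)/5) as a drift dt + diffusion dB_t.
d(6*exp(-4*B_t/5)/5) = (48*exp(-4*B_t/5)/125) dt + (-24*exp(-4*B_t/5)/25) dB_t

Itô's formula for f(B_t) gives d f(B_t) = f'(B_t) dB_t + (1/2) f''(B_t) dt. Compute derivatives of f(x) = 6*exp(-4*x/5)/5:
  f'(x)  = -24*exp(-4*x/5)/25
  f''(x) = 96*exp(-4*x/5)/125
Substitute x = B_t and multiply the f'' term by 1/2:
  drift     = (1/2) * (96*exp(-4*x/5)/125) evaluated at B_t = 48*exp(-4*B_t/5)/125
  diffusion = (-24*exp(-4*x/5)/25) evaluated at B_t = -24*exp(-4*B_t/5)/25
Therefore d(6*exp(-4*B_t/5)/5) = (48*exp(-4*B_t/5)/125) dt + (-24*exp(-4*B_t/5)/25) dB_t.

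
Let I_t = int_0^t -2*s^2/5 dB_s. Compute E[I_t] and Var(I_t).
E[I_t] = 0; Var(I_t) = 4*t^5/125

The Itô integral of a deterministic integrand f(s) has mean 0 because each increment f(s) * (B_{s+ds} - B_s) has mean 0. By the Itô isometry:
  Var( int_0^t f(s) dB_s ) = E[ (int_0^t f(s) dB_s)^2 ] = int_0^t f(s)^2 ds.
Here f(s) = -2*s^2/5, so f(s)^2 = 4*s^4/25. Integrate:
  int_0^t (4*s^4/25) ds = 4*t^5/125.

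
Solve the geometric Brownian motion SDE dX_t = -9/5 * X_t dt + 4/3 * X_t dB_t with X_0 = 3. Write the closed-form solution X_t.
X_t = 3 * exp((-121/45) * t + (4/3) * B_t)

For GBM dX = mu X dt + sigma X dB with X_0 = x_0, apply Itô to Y = log X: dY = (mu - sigma^2/2) dt + sigma dB, so Y_t = log(x_0) + (mu - sigma^2/2) t + sigma B_t and hence X_t = x_0 * exp((mu - sigma^2/2) t + sigma B_t).
With mu = -9/5, sigma = 4/3, x_0 = 3, this gives:
  X_t = 3 * exp((-121/45) * t + (4/3) * B_t).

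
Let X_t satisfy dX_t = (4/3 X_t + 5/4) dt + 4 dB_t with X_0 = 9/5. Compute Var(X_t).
Var(X_t) = 6*exp(8*t/3) - 6

The variance V(t) = Var(X_t) satisfies V'(t) = 2 a V(t) + c^2 with V(0) = 0 (drift coefficient is linear in X, diffusion is constant). With a = 4/3, c = 4, the solution is
  V(t) = (c^2 / (2 a)) * (exp(2 a t) - 1)
       = (4^2 / (2*(4/3))) * (exp((8/3) t) - 1)
       = 6*exp(8*t/3) - 6.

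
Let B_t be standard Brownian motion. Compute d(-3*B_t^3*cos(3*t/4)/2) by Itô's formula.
d(-3*B_t^3*cos(3*t/4)/2) = (9*B_t*(B_t^2*sin(3*t/4) - 4*cos(3*t/4))/8) dt + (-9*B_t^2*cos(3*t/4)/2) dB_t

Itô's formula for f(t, x): d f(t, B_t) = (f_t + (1/2) f_xx) dt + f_x dB_t. Compute partials of f(t, x) = -3*x^3*cos(3*t/4)/2:
  f_t(t,x)  = 9*x^3*sin(3*t/4)/8
  f_x(t,x)  = -9*x^2*cos(3*t/4)/2
  f_xx(t,x) = -9*x*cos(3*t/4)
Assemble drift = f_t + (1/2) f_xx = 9*x*(x^2*sin(3*t/4) - 4*cos(3*t/4))/8 and diffusion = f_x = -9*x^2*cos(3*t/4)/2. Substituting x = B_t:
  d(-3*B_t^3*cos(3*t/4)/2) = (9*B_t*(B_t^2*sin(3*t/4) - 4*cos(3*t/4))/8) dt + (-9*B_t^2*cos(3*t/4)/2) dB_t.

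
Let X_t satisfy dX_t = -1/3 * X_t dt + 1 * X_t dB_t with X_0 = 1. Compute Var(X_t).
Var(X_t) = (exp(t) - 1)*exp(-2*t/3)

For GBM dX = mu X dt + sigma X dB with X_0 = x_0, apply Itô to Y = log X: dY = (mu - sigma^2/2) dt + sigma dB, so Y_t = log(x_0) + (mu - sigma^2/2) t + sigma B_t and hence X_t = x_0 * exp((mu - sigma^2/2) t + sigma B_t).
With mu = -1/3, sigma = 1, x_0 = 1, this gives:
  X_t = 1 * exp((-5/6) * t + (1) * B_t).
Since sigma*B_t ~ Normal(0, sigma^2 t), E[exp(sigma*B_t)] = exp(sigma^2 t / 2); so E[X_t] = x_0 * exp((mu - sigma^2/2) t) * exp(sigma^2 t / 2) = x_0 * exp(mu t) = exp(-t/3).
Var(X_t) = E[X_t^2] - (E[X_t])^2 = x_0^2 * exp(2 mu t) * (exp(sigma^2 t) - 1) = (exp(t) - 1)*exp(-2*t/3).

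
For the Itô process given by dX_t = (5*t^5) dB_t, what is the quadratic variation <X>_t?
<X>_t = 25*t^11/11

For an Itô process dX_t = a(t) dt + b(t) dB_t, the quadratic variation is <X>_t = int_0^t b(s)^2 ds (the drift term does not contribute). Here b(s) = 5*s^5, so
  b(s)^2 = 25*s^10.
Integrating from 0 to t:
  <X>_t = int_0^t (25*s^10) ds = 25*t^11/11.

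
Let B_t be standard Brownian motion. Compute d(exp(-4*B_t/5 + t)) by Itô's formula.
d(exp(-4*B_t/5 + t)) = (33*exp(-4*B_t/5 + t)/25) dt + (-4*exp(-4*B_t/5 + t)/5) dB_t

Itô's formula for f(t, x): d f(t, B_t) = (f_t + (1/2) f_xx) dt + f_x dB_t. Compute partials of f(t, x) = exp(t - 4*x/5):
  f_t(t,x)  = exp(t - 4*x/5)
  f_x(t,x)  = -4*exp(t - 4*x/5)/5
  f_xx(t,x) = 16*exp(t - 4*x/5)/25
Assemble drift = f_t + (1/2) f_xx = 33*exp(t - 4*x/5)/25 and diffusion = f_x = -4*exp(t - 4*x/5)/5. Substituting x = B_t:
  d(exp(-4*B_t/5 + t)) = (33*exp(-4*B_t/5 + t)/25) dt + (-4*exp(-4*B_t/5 + t)/5) dB_t.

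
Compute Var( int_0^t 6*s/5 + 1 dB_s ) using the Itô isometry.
Var = t*(12*t^2 + 30*t + 25)/25

The Itô integral of a deterministic integrand f(s) has mean 0 because each increment f(s) * (B_{s+ds} - B_s) has mean 0. By the Itô isometry:
  Var( int_0^t f(s) dB_s ) = E[ (int_0^t f(s) dB_s)^2 ] = int_0^t f(s)^2 ds.
Here f(s) = 6*s/5 + 1, so f(s)^2 = (6*s + 5)^2/25. Integrate:
  int_0^t ((6*s + 5)^2/25) ds = t*(12*t^2 + 30*t + 25)/25.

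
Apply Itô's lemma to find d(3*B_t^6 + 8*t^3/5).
d(3*B_t^6 + 8*t^3/5) = (45*B_t^4 + 24*t^2/5) dt + (18*B_t^5) dB_t

Itô's formula for f(t, x): d f(t, B_t) = (f_t + (1/2) f_xx) dt + f_x dB_t. Compute partials of f(t, x) = 8*t^3/5 + 3*x^6:
  f_t(t,x)  = 24*t^2/5
  f_x(t,x)  = 18*x^5
  f_xx(t,x) = 90*x^4
Assemble drift = f_t + (1/2) f_xx = 24*t^2/5 + 45*x^4 and diffusion = f_x = 18*x^5. Substituting x = B_t:
  d(3*B_t^6 + 8*t^3/5) = (45*B_t^4 + 24*t^2/5) dt + (18*B_t^5) dB_t.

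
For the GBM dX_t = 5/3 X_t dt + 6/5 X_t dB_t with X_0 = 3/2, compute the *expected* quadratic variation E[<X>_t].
E[<X>_t] = 243*exp(358*t/75)/358 - 243/358

<X>_t = int_0^t ((6/5) * X_s)^2 ds. Taking expectation inside the integral: E[<X>_t] = (6/5)^2 * int_0^t E[X_s^2] ds. For GBM, E[X_s^2] = x_0^2 * exp((2 mu + sigma^2) s). Integrating:
  E[<X>_t] = (6/5)^2 * (3/2)^2 * (exp((2*(5/3) + (6/5)^2) t) - 1) / (2*(5/3) + (6/5)^2)
           = (6/5)^2 * (3/2)^2 * (exp((358/75) t) - 1) / (358/75) = 243*exp(358*t/75)/358 - 243/358.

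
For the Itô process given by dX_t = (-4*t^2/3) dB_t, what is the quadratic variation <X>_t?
<X>_t = 16*t^5/45

For an Itô process dX_t = a(t) dt + b(t) dB_t, the quadratic variation is <X>_t = int_0^t b(s)^2 ds (the drift term does not contribute). Here b(s) = -4*s^2/3, so
  b(s)^2 = 16*s^4/9.
Integrating from 0 to t:
  <X>_t = int_0^t (16*s^4/9) ds = 16*t^5/45.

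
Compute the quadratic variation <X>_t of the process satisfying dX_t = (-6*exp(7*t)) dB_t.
<X>_t = 18*exp(14*t)/7 - 18/7

For an Itô process dX_t = a(t) dt + b(t) dB_t, the quadratic variation is <X>_t = int_0^t b(s)^2 ds (the drift term does not contribute). Here b(s) = -6*exp(7*s), so
  b(s)^2 = 36*exp(14*s).
Integrating from 0 to t:
  <X>_t = int_0^t (36*exp(14*s)) ds = 18*exp(14*t)/7 - 18/7.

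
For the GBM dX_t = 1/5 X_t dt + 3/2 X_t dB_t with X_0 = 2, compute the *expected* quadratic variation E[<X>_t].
E[<X>_t] = 180*exp(53*t/20)/53 - 180/53

<X>_t = int_0^t ((3/2) * X_s)^2 ds. Taking expectation inside the integral: E[<X>_t] = (3/2)^2 * int_0^t E[X_s^2] ds. For GBM, E[X_s^2] = x_0^2 * exp((2 mu + sigma^2) s). Integrating:
  E[<X>_t] = (3/2)^2 * 2^2 * (exp((2*(1/5) + (3/2)^2) t) - 1) / (2*(1/5) + (3/2)^2)
           = (3/2)^2 * 2^2 * (exp((53/20) t) - 1) / (53/20) = 180*exp(53*t/20)/53 - 180/53.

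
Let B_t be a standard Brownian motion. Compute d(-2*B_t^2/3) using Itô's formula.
d(-2*B_t^2/3) = (-2/3) dt + (-4*B_t/3) dB_t

Itô's formula for f(B_t) gives d f(B_t) = f'(B_t) dB_t + (1/2) f''(B_t) dt. Compute derivatives of f(x) = -2*x^2/3:
  f'(x)  = -4*x/3
  f''(x) = -4/3
Substitute x = B_t and multiply the f'' term by 1/2:
  drift     = (1/2) * (-4/3) evaluated at B_t = -2/3
  diffusion = (-4*x/3) evaluated at B_t = -4*B_t/3
Therefore d(-2*B_t^2/3) = (-2/3) dt + (-4*B_t/3) dB_t.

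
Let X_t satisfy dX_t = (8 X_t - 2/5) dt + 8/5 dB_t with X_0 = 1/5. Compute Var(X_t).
Var(X_t) = 4*exp(16*t)/25 - 4/25

The variance V(t) = Var(X_t) satisfies V'(t) = 2 a V(t) + c^2 with V(0) = 0 (drift coefficient is linear in X, diffusion is constant). With a = 8, c = 8/5, the solution is
  V(t) = (c^2 / (2 a)) * (exp(2 a t) - 1)
       = ((8/5)^2 / (2*8)) * (exp(16 t) - 1)
       = 4*exp(16*t)/25 - 4/25.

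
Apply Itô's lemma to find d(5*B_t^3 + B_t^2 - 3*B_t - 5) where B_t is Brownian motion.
d(5*B_t^3 + B_t^2 - 3*B_t - 5) = (15*B_t + 1) dt + (15*B_t^2 + 2*B_t - 3) dB_t

Itô's formula for f(B_t) gives d f(B_t) = f'(B_t) dB_t + (1/2) f''(B_t) dt. Compute derivatives of f(x) = 5*x^3 + x^2 - 3*x - 5:
  f'(x)  = 15*x^2 + 2*x - 3
  f''(x) = 30*x + 2
Substitute x = B_t and multiply the f'' term by 1/2:
  drift     = (1/2) * (30*x + 2) evaluated at B_t = 15*B_t + 1
  diffusion = (15*x^2 + 2*x - 3) evaluated at B_t = 15*B_t^2 + 2*B_t - 3
Therefore d(5*B_t^3 + B_t^2 - 3*B_t - 5) = (15*B_t + 1) dt + (15*B_t^2 + 2*B_t - 3) dB_t.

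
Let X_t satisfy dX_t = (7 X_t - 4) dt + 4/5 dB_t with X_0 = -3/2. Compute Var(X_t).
Var(X_t) = 8*exp(14*t)/175 - 8/175

The variance V(t) = Var(X_t) satisfies V'(t) = 2 a V(t) + c^2 with V(0) = 0 (drift coefficient is linear in X, diffusion is constant). With a = 7, c = 4/5, the solution is
  V(t) = (c^2 / (2 a)) * (exp(2 a t) - 1)
       = ((4/5)^2 / (2*7)) * (exp(14 t) - 1)
       = 8*exp(14*t)/175 - 8/175.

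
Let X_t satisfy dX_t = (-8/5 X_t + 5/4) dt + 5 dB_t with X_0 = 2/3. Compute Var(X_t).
Var(X_t) = 125/16 - 125*exp(-16*t/5)/16

The variance V(t) = Var(X_t) satisfies V'(t) = 2 a V(t) + c^2 with V(0) = 0 (drift coefficient is linear in X, diffusion is constant). With a = -8/5, c = 5, the solution is
  V(t) = (c^2 / (2 a)) * (exp(2 a t) - 1)
       = (5^2 / (2*(-8/5))) * (exp((-16/5) t) - 1)
       = 125/16 - 125*exp(-16*t/5)/16.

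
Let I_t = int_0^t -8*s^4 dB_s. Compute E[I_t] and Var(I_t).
E[I_t] = 0; Var(I_t) = 64*t^9/9

The Itô integral of a deterministic integrand f(s) has mean 0 because each increment f(s) * (B_{s+ds} - B_s) has mean 0. By the Itô isometry:
  Var( int_0^t f(s) dB_s ) = E[ (int_0^t f(s) dB_s)^2 ] = int_0^t f(s)^2 ds.
Here f(s) = -8*s^4, so f(s)^2 = 64*s^8. Integrate:
  int_0^t (64*s^8) ds = 64*t^9/9.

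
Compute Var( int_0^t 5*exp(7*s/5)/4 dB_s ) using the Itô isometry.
Var = 125*exp(14*t/5)/224 - 125/224

The Itô integral of a deterministic integrand f(s) has mean 0 because each increment f(s) * (B_{s+ds} - B_s) has mean 0. By the Itô isometry:
  Var( int_0^t f(s) dB_s ) = E[ (int_0^t f(s) dB_s)^2 ] = int_0^t f(s)^2 ds.
Here f(s) = 5*exp(7*s/5)/4, so f(s)^2 = 25*exp(14*s/5)/16. Integrate:
  int_0^t (25*exp(14*s/5)/16) ds = 125*exp(14*t/5)/224 - 125/224.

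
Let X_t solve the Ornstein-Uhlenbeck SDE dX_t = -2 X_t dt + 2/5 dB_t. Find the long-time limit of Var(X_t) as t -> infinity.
lim Var(X_t) = 1/25

The OU SDE dX = -theta X dt + sigma dB admits the integrating factor exp(theta t): d(exp(theta t) X_t) = sigma exp(theta t) dB_t. Integrating from 0 to t gives X_t = x_0 * exp(-theta t) + sigma * int_0^t exp(-theta (t-s)) dB_s for any initial x_0. The Itô integral has variance (by the Itô isometry) sigma^2 * int_0^t exp(-2 theta (t - s)) ds = sigma^2 * (1 - exp(-2 theta t)) / (2 theta), independent of x_0.
With theta = 2, sigma = 2/5:
  Var(X_t) = (2/5)^2 * (1 - exp(-2*2 t)) / (2 * 2) = 1/25 - exp(-4*t)/25.
As t -> infinity, exp(-2*2 t) -> 0, so the stationary variance is sigma^2 / (2 theta) = 1/25.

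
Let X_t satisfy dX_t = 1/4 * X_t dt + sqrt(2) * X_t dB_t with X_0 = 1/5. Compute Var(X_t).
Var(X_t) = (exp(2*t) - 1)*exp(t/2)/25

For GBM dX = mu X dt + sigma X dB with X_0 = x_0, apply Itô to Y = log X: dY = (mu - sigma^2/2) dt + sigma dB, so Y_t = log(x_0) + (mu - sigma^2/2) t + sigma B_t and hence X_t = x_0 * exp((mu - sigma^2/2) t + sigma B_t).
With mu = 1/4, sigma = sqrt(2), x_0 = 1/5, this gives:
  X_t = 1/5 * exp((-3/4) * t + (sqrt(2)) * B_t).
Since sigma*B_t ~ Normal(0, sigma^2 t), E[exp(sigma*B_t)] = exp(sigma^2 t / 2); so E[X_t] = x_0 * exp((mu - sigma^2/2) t) * exp(sigma^2 t / 2) = x_0 * exp(mu t) = exp(t/4)/5.
Var(X_t) = E[X_t^2] - (E[X_t])^2 = x_0^2 * exp(2 mu t) * (exp(sigma^2 t) - 1) = (exp(2*t) - 1)*exp(t/2)/25.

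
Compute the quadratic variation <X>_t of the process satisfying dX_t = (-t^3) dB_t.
<X>_t = t^7/7

For an Itô process dX_t = a(t) dt + b(t) dB_t, the quadratic variation is <X>_t = int_0^t b(s)^2 ds (the drift term does not contribute). Here b(s) = -s^3, so
  b(s)^2 = s^6.
Integrating from 0 to t:
  <X>_t = int_0^t (s^6) ds = t^7/7.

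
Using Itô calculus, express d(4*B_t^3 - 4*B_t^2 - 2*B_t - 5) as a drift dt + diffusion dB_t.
d(4*B_t^3 - 4*B_t^2 - 2*B_t - 5) = (12*B_t - 4) dt + (12*B_t^2 - 8*B_t - 2) dB_t

Itô's formula for f(B_t) gives d f(B_t) = f'(B_t) dB_t + (1/2) f''(B_t) dt. Compute derivatives of f(x) = 4*x^3 - 4*x^2 - 2*x - 5:
  f'(x)  = 12*x^2 - 8*x - 2
  f''(x) = 24*x - 8
Substitute x = B_t and multiply the f'' term by 1/2:
  drift     = (1/2) * (24*x - 8) evaluated at B_t = 12*B_t - 4
  diffusion = (12*x^2 - 8*x - 2) evaluated at B_t = 12*B_t^2 - 8*B_t - 2
Therefore d(4*B_t^3 - 4*B_t^2 - 2*B_t - 5) = (12*B_t - 4) dt + (12*B_t^2 - 8*B_t - 2) dB_t.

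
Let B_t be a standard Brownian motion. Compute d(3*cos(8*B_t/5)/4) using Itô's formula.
d(3*cos(8*B_t/5)/4) = (-24*cos(8*B_t/5)/25) dt + (-6*sin(8*B_t/5)/5) dB_t

Itô's formula for f(B_t) gives d f(B_t) = f'(B_t) dB_t + (1/2) f''(B_t) dt. Compute derivatives of f(x) = 3*cos(8*x/5)/4:
  f'(x)  = -6*sin(8*x/5)/5
  f''(x) = -48*cos(8*x/5)/25
Substitute x = B_t and multiply the f'' term by 1/2:
  drift     = (1/2) * (-48*cos(8*x/5)/25) evaluated at B_t = -24*cos(8*B_t/5)/25
  diffusion = (-6*sin(8*x/5)/5) evaluated at B_t = -6*sin(8*B_t/5)/5
Therefore d(3*cos(8*B_t/5)/4) = (-24*cos(8*B_t/5)/25) dt + (-6*sin(8*B_t/5)/5) dB_t.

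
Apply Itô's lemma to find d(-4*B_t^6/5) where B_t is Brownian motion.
d(-4*B_t^6/5) = (-12*B_t^4) dt + (-24*B_t^5/5) dB_t

Itô's formula for f(B_t) gives d f(B_t) = f'(B_t) dB_t + (1/2) f''(B_t) dt. Compute derivatives of f(x) = -4*x^6/5:
  f'(x)  = -24*x^5/5
  f''(x) = -24*x^4
Substitute x = B_t and multiply the f'' term by 1/2:
  drift     = (1/2) * (-24*x^4) evaluated at B_t = -12*B_t^4
  diffusion = (-24*x^5/5) evaluated at B_t = -24*B_t^5/5
Therefore d(-4*B_t^6/5) = (-12*B_t^4) dt + (-24*B_t^5/5) dB_t.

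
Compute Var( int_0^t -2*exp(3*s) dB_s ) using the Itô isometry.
Var = 2*exp(6*t)/3 - 2/3

The Itô integral of a deterministic integrand f(s) has mean 0 because each increment f(s) * (B_{s+ds} - B_s) has mean 0. By the Itô isometry:
  Var( int_0^t f(s) dB_s ) = E[ (int_0^t f(s) dB_s)^2 ] = int_0^t f(s)^2 ds.
Here f(s) = -2*exp(3*s), so f(s)^2 = 4*exp(6*s). Integrate:
  int_0^t (4*exp(6*s)) ds = 2*exp(6*t)/3 - 2/3.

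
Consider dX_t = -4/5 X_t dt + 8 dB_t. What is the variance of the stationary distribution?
lim Var(X_t) = 40

The OU SDE dX = -theta X dt + sigma dB admits the integrating factor exp(theta t): d(exp(theta t) X_t) = sigma exp(theta t) dB_t. Integrating from 0 to t gives X_t = x_0 * exp(-theta t) + sigma * int_0^t exp(-theta (t-s)) dB_s for any initial x_0. The Itô integral has variance (by the Itô isometry) sigma^2 * int_0^t exp(-2 theta (t - s)) ds = sigma^2 * (1 - exp(-2 theta t)) / (2 theta), independent of x_0.
With theta = 4/5, sigma = 8:
  Var(X_t) = (8)^2 * (1 - exp(-2*4/5 t)) / (2 * 4/5) = 40 - 40*exp(-8*t/5).
As t -> infinity, exp(-2*4/5 t) -> 0, so the stationary variance is sigma^2 / (2 theta) = 40.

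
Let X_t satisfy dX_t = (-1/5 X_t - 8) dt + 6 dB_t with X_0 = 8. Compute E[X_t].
E[X_t] = -40 + 48*exp(-t/5)

Taking expectations and using E[dB_t] = 0, the mean m(t) = E[X_t] satisfies the ODE m'(t) = a m(t) + b with m(0) = x_0. With a = -1/5, b = -8, x_0 = 8, the solution is
  m(t) = x_0 * exp(a t) + (b/a) * (exp(a t) - 1)
       = 8 * exp((-1/5) t) + ((-8)/(-1/5)) * (exp((-1/5) t) - 1)
       = -40 + 48*exp(-t/5).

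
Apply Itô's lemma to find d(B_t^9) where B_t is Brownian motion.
d(B_t^9) = (36*B_t^7) dt + (9*B_t^8) dB_t

Itô's formula for f(B_t) gives d f(B_t) = f'(B_t) dB_t + (1/2) f''(B_t) dt. Compute derivatives of f(x) = x^9:
  f'(x)  = 9*x^8
  f''(x) = 72*x^7
Substitute x = B_t and multiply the f'' term by 1/2:
  drift     = (1/2) * (72*x^7) evaluated at B_t = 36*B_t^7
  diffusion = (9*x^8) evaluated at B_t = 9*B_t^8
Therefore d(B_t^9) = (36*B_t^7) dt + (9*B_t^8) dB_t.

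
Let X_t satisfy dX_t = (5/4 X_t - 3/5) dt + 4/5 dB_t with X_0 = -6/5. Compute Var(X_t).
Var(X_t) = 32*exp(5*t/2)/125 - 32/125

The variance V(t) = Var(X_t) satisfies V'(t) = 2 a V(t) + c^2 with V(0) = 0 (drift coefficient is linear in X, diffusion is constant). With a = 5/4, c = 4/5, the solution is
  V(t) = (c^2 / (2 a)) * (exp(2 a t) - 1)
       = ((4/5)^2 / (2*(5/4))) * (exp((5/2) t) - 1)
       = 32*exp(5*t/2)/125 - 32/125.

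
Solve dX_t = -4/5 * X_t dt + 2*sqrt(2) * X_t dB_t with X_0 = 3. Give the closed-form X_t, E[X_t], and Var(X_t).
X_t = 3 * exp((-24/5) t + (2*sqrt(2)) B_t); E[X_t] = 3*exp(-4*t/5); Var(X_t) = (9*exp(8*t) - 9)*exp(-8*t/5)

For GBM dX = mu X dt + sigma X dB with X_0 = x_0, apply Itô to Y = log X: dY = (mu - sigma^2/2) dt + sigma dB, so Y_t = log(x_0) + (mu - sigma^2/2) t + sigma B_t and hence X_t = x_0 * exp((mu - sigma^2/2) t + sigma B_t).
With mu = -4/5, sigma = 2*sqrt(2), x_0 = 3, this gives:
  X_t = 3 * exp((-24/5) * t + (2*sqrt(2)) * B_t).
Since sigma*B_t ~ Normal(0, sigma^2 t), E[exp(sigma*B_t)] = exp(sigma^2 t / 2); so E[X_t] = x_0 * exp((mu - sigma^2/2) t) * exp(sigma^2 t / 2) = x_0 * exp(mu t) = 3*exp(-4*t/5).
Var(X_t) = E[X_t^2] - (E[X_t])^2 = x_0^2 * exp(2 mu t) * (exp(sigma^2 t) - 1) = (9*exp(8*t) - 9)*exp(-8*t/5).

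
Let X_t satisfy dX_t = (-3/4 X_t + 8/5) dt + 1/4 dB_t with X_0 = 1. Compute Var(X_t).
Var(X_t) = 1/24 - exp(-3*t/2)/24

The variance V(t) = Var(X_t) satisfies V'(t) = 2 a V(t) + c^2 with V(0) = 0 (drift coefficient is linear in X, diffusion is constant). With a = -3/4, c = 1/4, the solution is
  V(t) = (c^2 / (2 a)) * (exp(2 a t) - 1)
       = ((1/4)^2 / (2*(-3/4))) * (exp((-3/2) t) - 1)
       = 1/24 - exp(-3*t/2)/24.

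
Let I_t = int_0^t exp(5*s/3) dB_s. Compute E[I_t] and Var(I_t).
E[I_t] = 0; Var(I_t) = 3*exp(10*t/3)/10 - 3/10

The Itô integral of a deterministic integrand f(s) has mean 0 because each increment f(s) * (B_{s+ds} - B_s) has mean 0. By the Itô isometry:
  Var( int_0^t f(s) dB_s ) = E[ (int_0^t f(s) dB_s)^2 ] = int_0^t f(s)^2 ds.
Here f(s) = exp(5*s/3), so f(s)^2 = exp(10*s/3). Integrate:
  int_0^t (exp(10*s/3)) ds = 3*exp(10*t/3)/10 - 3/10.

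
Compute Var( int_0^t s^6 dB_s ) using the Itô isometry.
Var = t^13/13

The Itô integral of a deterministic integrand f(s) has mean 0 because each increment f(s) * (B_{s+ds} - B_s) has mean 0. By the Itô isometry:
  Var( int_0^t f(s) dB_s ) = E[ (int_0^t f(s) dB_s)^2 ] = int_0^t f(s)^2 ds.
Here f(s) = s^6, so f(s)^2 = s^12. Integrate:
  int_0^t (s^12) ds = t^13/13.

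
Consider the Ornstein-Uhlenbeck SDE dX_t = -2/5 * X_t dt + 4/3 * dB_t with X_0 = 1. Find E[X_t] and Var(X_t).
E[X_t] = exp(-2*t/5); Var(X_t) = 20/9 - 20*exp(-4*t/5)/9

The OU SDE dX = -theta X dt + sigma dB admits the integrating factor exp(theta t): d(exp(theta t) X_t) = sigma exp(theta t) dB_t. Integrating from 0 to t:
  X_t = x_0 * exp(-theta t) + sigma * int_0^t exp(-theta (t-s)) dB_s.
The Itô integral has mean 0 and (by the Itô isometry) variance sigma^2 * int_0^t exp(-2 theta (t - s)) ds = sigma^2 * (1 - exp(-2 theta t)) / (2 theta).
With theta = 2/5, sigma = 4/3, x_0 = 1:
  E[X_t] = 1 * exp(-2/5 t) = exp(-2*t/5)
  Var(X_t) = (4/3)^2 * (1 - exp(-2*2/5 t)) / (2 * 2/5) = 20/9 - 20*exp(-4*t/5)/9.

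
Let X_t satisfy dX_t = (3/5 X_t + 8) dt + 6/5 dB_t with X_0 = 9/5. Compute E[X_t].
E[X_t] = 227*exp(3*t/5)/15 - 40/3

Taking expectations and using E[dB_t] = 0, the mean m(t) = E[X_t] satisfies the ODE m'(t) = a m(t) + b with m(0) = x_0. With a = 3/5, b = 8, x_0 = 9/5, the solution is
  m(t) = x_0 * exp(a t) + (b/a) * (exp(a t) - 1)
       = (9/5) * exp((3/5) t) + (8/(3/5)) * (exp((3/5) t) - 1)
       = 227*exp(3*t/5)/15 - 40/3.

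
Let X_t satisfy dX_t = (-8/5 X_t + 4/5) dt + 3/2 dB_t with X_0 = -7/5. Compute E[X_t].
E[X_t] = 1/2 - 19*exp(-8*t/5)/10

Taking expectations and using E[dB_t] = 0, the mean m(t) = E[X_t] satisfies the ODE m'(t) = a m(t) + b with m(0) = x_0. With a = -8/5, b = 4/5, x_0 = -7/5, the solution is
  m(t) = x_0 * exp(a t) + (b/a) * (exp(a t) - 1)
       = (-7/5) * exp((-8/5) t) + ((4/5)/(-8/5)) * (exp((-8/5) t) - 1)
       = 1/2 - 19*exp(-8*t/5)/10.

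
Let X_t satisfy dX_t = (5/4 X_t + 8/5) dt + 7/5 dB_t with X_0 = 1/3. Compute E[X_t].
E[X_t] = 121*exp(5*t/4)/75 - 32/25

Taking expectations and using E[dB_t] = 0, the mean m(t) = E[X_t] satisfies the ODE m'(t) = a m(t) + b with m(0) = x_0. With a = 5/4, b = 8/5, x_0 = 1/3, the solution is
  m(t) = x_0 * exp(a t) + (b/a) * (exp(a t) - 1)
       = (1/3) * exp((5/4) t) + ((8/5)/(5/4)) * (exp((5/4) t) - 1)
       = 121*exp(5*t/4)/75 - 32/25.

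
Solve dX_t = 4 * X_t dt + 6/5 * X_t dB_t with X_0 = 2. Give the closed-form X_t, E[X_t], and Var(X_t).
X_t = 2 * exp((82/25) t + (6/5) B_t); E[X_t] = 2*exp(4*t); Var(X_t) = 4*(exp(36*t/25) - 1)*exp(8*t)

For GBM dX = mu X dt + sigma X dB with X_0 = x_0, apply Itô to Y = log X: dY = (mu - sigma^2/2) dt + sigma dB, so Y_t = log(x_0) + (mu - sigma^2/2) t + sigma B_t and hence X_t = x_0 * exp((mu - sigma^2/2) t + sigma B_t).
With mu = 4, sigma = 6/5, x_0 = 2, this gives:
  X_t = 2 * exp((82/25) * t + (6/5) * B_t).
Since sigma*B_t ~ Normal(0, sigma^2 t), E[exp(sigma*B_t)] = exp(sigma^2 t / 2); so E[X_t] = x_0 * exp((mu - sigma^2/2) t) * exp(sigma^2 t / 2) = x_0 * exp(mu t) = 2*exp(4*t).
Var(X_t) = E[X_t^2] - (E[X_t])^2 = x_0^2 * exp(2 mu t) * (exp(sigma^2 t) - 1) = 4*(exp(36*t/25) - 1)*exp(8*t).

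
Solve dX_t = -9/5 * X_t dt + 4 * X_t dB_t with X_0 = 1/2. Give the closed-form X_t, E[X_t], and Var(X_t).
X_t = 1/2 * exp((-49/5) t + (4) B_t); E[X_t] = exp(-9*t/5)/2; Var(X_t) = (exp(16*t) - 1)*exp(-18*t/5)/4

For GBM dX = mu X dt + sigma X dB with X_0 = x_0, apply Itô to Y = log X: dY = (mu - sigma^2/2) dt + sigma dB, so Y_t = log(x_0) + (mu - sigma^2/2) t + sigma B_t and hence X_t = x_0 * exp((mu - sigma^2/2) t + sigma B_t).
With mu = -9/5, sigma = 4, x_0 = 1/2, this gives:
  X_t = 1/2 * exp((-49/5) * t + (4) * B_t).
Since sigma*B_t ~ Normal(0, sigma^2 t), E[exp(sigma*B_t)] = exp(sigma^2 t / 2); so E[X_t] = x_0 * exp((mu - sigma^2/2) t) * exp(sigma^2 t / 2) = x_0 * exp(mu t) = exp(-9*t/5)/2.
Var(X_t) = E[X_t^2] - (E[X_t])^2 = x_0^2 * exp(2 mu t) * (exp(sigma^2 t) - 1) = (exp(16*t) - 1)*exp(-18*t/5)/4.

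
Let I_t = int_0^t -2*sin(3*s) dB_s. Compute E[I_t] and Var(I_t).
E[I_t] = 0; Var(I_t) = 2*t - sin(6*t)/3

The Itô integral of a deterministic integrand f(s) has mean 0 because each increment f(s) * (B_{s+ds} - B_s) has mean 0. By the Itô isometry:
  Var( int_0^t f(s) dB_s ) = E[ (int_0^t f(s) dB_s)^2 ] = int_0^t f(s)^2 ds.
Here f(s) = -2*sin(3*s), so f(s)^2 = 4*sin(3*s)^2. Integrate:
  int_0^t (4*sin(3*s)^2) ds = 2*t - sin(6*t)/3.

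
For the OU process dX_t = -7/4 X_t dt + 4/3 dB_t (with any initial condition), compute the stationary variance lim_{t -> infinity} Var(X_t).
lim Var(X_t) = 32/63

The OU SDE dX = -theta X dt + sigma dB admits the integrating factor exp(theta t): d(exp(theta t) X_t) = sigma exp(theta t) dB_t. Integrating from 0 to t gives X_t = x_0 * exp(-theta t) + sigma * int_0^t exp(-theta (t-s)) dB_s for any initial x_0. The Itô integral has variance (by the Itô isometry) sigma^2 * int_0^t exp(-2 theta (t - s)) ds = sigma^2 * (1 - exp(-2 theta t)) / (2 theta), independent of x_0.
With theta = 7/4, sigma = 4/3:
  Var(X_t) = (4/3)^2 * (1 - exp(-2*7/4 t)) / (2 * 7/4) = 32/63 - 32*exp(-7*t/2)/63.
As t -> infinity, exp(-2*7/4 t) -> 0, so the stationary variance is sigma^2 / (2 theta) = 32/63.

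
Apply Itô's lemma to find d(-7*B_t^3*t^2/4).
d(-7*B_t^3*t^2/4) = (7*B_t*t*(-2*B_t^2 - 3*t)/4) dt + (-21*B_t^2*t^2/4) dB_t

Itô's formula for f(t, x): d f(t, B_t) = (f_t + (1/2) f_xx) dt + f_x dB_t. Compute partials of f(t, x) = -7*t^2*x^3/4:
  f_t(t,x)  = -7*t*x^3/2
  f_x(t,x)  = -21*t^2*x^2/4
  f_xx(t,x) = -21*t^2*x/2
Assemble drift = f_t + (1/2) f_xx = 7*t*x*(-3*t - 2*x^2)/4 and diffusion = f_x = -21*t^2*x^2/4. Substituting x = B_t:
  d(-7*B_t^3*t^2/4) = (7*B_t*t*(-2*B_t^2 - 3*t)/4) dt + (-21*B_t^2*t^2/4) dB_t.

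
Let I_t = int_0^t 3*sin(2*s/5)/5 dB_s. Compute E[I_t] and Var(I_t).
E[I_t] = 0; Var(I_t) = 9*t/50 - 9*sin(4*t/5)/40

The Itô integral of a deterministic integrand f(s) has mean 0 because each increment f(s) * (B_{s+ds} - B_s) has mean 0. By the Itô isometry:
  Var( int_0^t f(s) dB_s ) = E[ (int_0^t f(s) dB_s)^2 ] = int_0^t f(s)^2 ds.
Here f(s) = 3*sin(2*s/5)/5, so f(s)^2 = 9*sin(2*s/5)^2/25. Integrate:
  int_0^t (9*sin(2*s/5)^2/25) ds = 9*t/50 - 9*sin(4*t/5)/40.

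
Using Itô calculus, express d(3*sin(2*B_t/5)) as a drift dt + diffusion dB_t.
d(3*sin(2*B_t/5)) = (-6*sin(2*B_t/5)/25) dt + (6*cos(2*B_t/5)/5) dB_t

Itô's formula for f(B_t) gives d f(B_t) = f'(B_t) dB_t + (1/2) f''(B_t) dt. Compute derivatives of f(x) = 3*sin(2*x/5):
  f'(x)  = 6*cos(2*x/5)/5
  f''(x) = -12*sin(2*x/5)/25
Substitute x = B_t and multiply the f'' term by 1/2:
  drift     = (1/2) * (-12*sin(2*x/5)/25) evaluated at B_t = -6*sin(2*B_t/5)/25
  diffusion = (6*cos(2*x/5)/5) evaluated at B_t = 6*cos(2*B_t/5)/5
Therefore d(3*sin(2*B_t/5)) = (-6*sin(2*B_t/5)/25) dt + (6*cos(2*B_t/5)/5) dB_t.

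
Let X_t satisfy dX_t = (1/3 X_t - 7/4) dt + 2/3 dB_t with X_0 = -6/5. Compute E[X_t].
E[X_t] = 21/4 - 129*exp(t/3)/20

Taking expectations and using E[dB_t] = 0, the mean m(t) = E[X_t] satisfies the ODE m'(t) = a m(t) + b with m(0) = x_0. With a = 1/3, b = -7/4, x_0 = -6/5, the solution is
  m(t) = x_0 * exp(a t) + (b/a) * (exp(a t) - 1)
       = (-6/5) * exp((1/3) t) + ((-7/4)/(1/3)) * (exp((1/3) t) - 1)
       = 21/4 - 129*exp(t/3)/20.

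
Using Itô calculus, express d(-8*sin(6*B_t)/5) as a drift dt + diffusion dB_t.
d(-8*sin(6*B_t)/5) = (144*sin(6*B_t)/5) dt + (-48*cos(6*B_t)/5) dB_t

Itô's formula for f(B_t) gives d f(B_t) = f'(B_t) dB_t + (1/2) f''(B_t) dt. Compute derivatives of f(x) = -8*sin(6*x)/5:
  f'(x)  = -48*cos(6*x)/5
  f''(x) = 288*sin(6*x)/5
Substitute x = B_t and multiply the f'' term by 1/2:
  drift     = (1/2) * (288*sin(6*x)/5) evaluated at B_t = 144*sin(6*B_t)/5
  diffusion = (-48*cos(6*x)/5) evaluated at B_t = -48*cos(6*B_t)/5
Therefore d(-8*sin(6*B_t)/5) = (144*sin(6*B_t)/5) dt + (-48*cos(6*B_t)/5) dB_t.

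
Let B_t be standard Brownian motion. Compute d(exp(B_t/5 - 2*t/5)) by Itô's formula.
d(exp(B_t/5 - 2*t/5)) = (-19*exp(B_t/5 - 2*t/5)/50) dt + (exp(B_t/5 - 2*t/5)/5) dB_t

Itô's formula for f(t, x): d f(t, B_t) = (f_t + (1/2) f_xx) dt + f_x dB_t. Compute partials of f(t, x) = exp(-2*t/5 + x/5):
  f_t(t,x)  = -2*exp(-2*t/5 + x/5)/5
  f_x(t,x)  = exp(-2*t/5 + x/5)/5
  f_xx(t,x) = exp(-2*t/5 + x/5)/25
Assemble drift = f_t + (1/2) f_xx = -19*exp(-2*t/5 + x/5)/50 and diffusion = f_x = exp(-2*t/5 + x/5)/5. Substituting x = B_t:
  d(exp(B_t/5 - 2*t/5)) = (-19*exp(B_t/5 - 2*t/5)/50) dt + (exp(B_t/5 - 2*t/5)/5) dB_t.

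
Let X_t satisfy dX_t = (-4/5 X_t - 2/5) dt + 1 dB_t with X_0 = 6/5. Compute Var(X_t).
Var(X_t) = 5/8 - 5*exp(-8*t/5)/8

The variance V(t) = Var(X_t) satisfies V'(t) = 2 a V(t) + c^2 with V(0) = 0 (drift coefficient is linear in X, diffusion is constant). With a = -4/5, c = 1, the solution is
  V(t) = (c^2 / (2 a)) * (exp(2 a t) - 1)
       = (1^2 / (2*(-4/5))) * (exp((-8/5) t) - 1)
       = 5/8 - 5*exp(-8*t/5)/8.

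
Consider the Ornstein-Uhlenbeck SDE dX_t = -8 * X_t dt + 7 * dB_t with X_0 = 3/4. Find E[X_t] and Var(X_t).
E[X_t] = 3*exp(-8*t)/4; Var(X_t) = 49/16 - 49*exp(-16*t)/16

The OU SDE dX = -theta X dt + sigma dB admits the integrating factor exp(theta t): d(exp(theta t) X_t) = sigma exp(theta t) dB_t. Integrating from 0 to t:
  X_t = x_0 * exp(-theta t) + sigma * int_0^t exp(-theta (t-s)) dB_s.
The Itô integral has mean 0 and (by the Itô isometry) variance sigma^2 * int_0^t exp(-2 theta (t - s)) ds = sigma^2 * (1 - exp(-2 theta t)) / (2 theta).
With theta = 8, sigma = 7, x_0 = 3/4:
  E[X_t] = 3/4 * exp(-8 t) = 3*exp(-8*t)/4
  Var(X_t) = (7)^2 * (1 - exp(-2*8 t)) / (2 * 8) = 49/16 - 49*exp(-16*t)/16.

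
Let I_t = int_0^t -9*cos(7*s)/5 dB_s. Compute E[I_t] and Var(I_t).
E[I_t] = 0; Var(I_t) = 81*t/50 + 81*sin(14*t)/700

The Itô integral of a deterministic integrand f(s) has mean 0 because each increment f(s) * (B_{s+ds} - B_s) has mean 0. By the Itô isometry:
  Var( int_0^t f(s) dB_s ) = E[ (int_0^t f(s) dB_s)^2 ] = int_0^t f(s)^2 ds.
Here f(s) = -9*cos(7*s)/5, so f(s)^2 = 81*cos(7*s)^2/25. Integrate:
  int_0^t (81*cos(7*s)^2/25) ds = 81*t/50 + 81*sin(14*t)/700.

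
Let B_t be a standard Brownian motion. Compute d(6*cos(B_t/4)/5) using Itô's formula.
d(6*cos(B_t/4)/5) = (-3*cos(B_t/4)/80) dt + (-3*sin(B_t/4)/10) dB_t

Itô's formula for f(B_t) gives d f(B_t) = f'(B_t) dB_t + (1/2) f''(B_t) dt. Compute derivatives of f(x) = 6*cos(x/4)/5:
  f'(x)  = -3*sin(x/4)/10
  f''(x) = -3*cos(x/4)/40
Substitute x = B_t and multiply the f'' term by 1/2:
  drift     = (1/2) * (-3*cos(x/4)/40) evaluated at B_t = -3*cos(B_t/4)/80
  diffusion = (-3*sin(x/4)/10) evaluated at B_t = -3*sin(B_t/4)/10
Therefore d(6*cos(B_t/4)/5) = (-3*cos(B_t/4)/80) dt + (-3*sin(B_t/4)/10) dB_t.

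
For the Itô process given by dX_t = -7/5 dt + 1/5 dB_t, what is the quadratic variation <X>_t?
<X>_t = t/25

For an Itô process dX_t = a(t) dt + b(t) dB_t, the quadratic variation is <X>_t = int_0^t b(s)^2 ds (the drift term does not contribute). Here b(s) = 1/5, so
  b(s)^2 = 1/25.
Integrating from 0 to t:
  <X>_t = int_0^t (1/25) ds = t/25.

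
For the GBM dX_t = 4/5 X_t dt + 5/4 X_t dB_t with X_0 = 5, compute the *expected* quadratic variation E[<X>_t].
E[<X>_t] = 3125*exp(253*t/80)/253 - 3125/253

<X>_t = int_0^t ((5/4) * X_s)^2 ds. Taking expectation inside the integral: E[<X>_t] = (5/4)^2 * int_0^t E[X_s^2] ds. For GBM, E[X_s^2] = x_0^2 * exp((2 mu + sigma^2) s). Integrating:
  E[<X>_t] = (5/4)^2 * 5^2 * (exp((2*(4/5) + (5/4)^2) t) - 1) / (2*(4/5) + (5/4)^2)
           = (5/4)^2 * 5^2 * (exp((253/80) t) - 1) / (253/80) = 3125*exp(253*t/80)/253 - 3125/253.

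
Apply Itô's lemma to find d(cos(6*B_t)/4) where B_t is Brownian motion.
d(cos(6*B_t)/4) = (-9*cos(6*B_t)/2) dt + (-3*sin(6*B_t)/2) dB_t

Itô's formula for f(B_t) gives d f(B_t) = f'(B_t) dB_t + (1/2) f''(B_t) dt. Compute derivatives of f(x) = cos(6*x)/4:
  f'(x)  = -3*sin(6*x)/2
  f''(x) = -9*cos(6*x)
Substitute x = B_t and multiply the f'' term by 1/2:
  drift     = (1/2) * (-9*cos(6*x)) evaluated at B_t = -9*cos(6*B_t)/2
  diffusion = (-3*sin(6*x)/2) evaluated at B_t = -3*sin(6*B_t)/2
Therefore d(cos(6*B_t)/4) = (-9*cos(6*B_t)/2) dt + (-3*sin(6*B_t)/2) dB_t.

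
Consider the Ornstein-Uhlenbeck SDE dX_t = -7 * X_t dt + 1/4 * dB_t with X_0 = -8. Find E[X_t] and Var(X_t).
E[X_t] = -8*exp(-7*t); Var(X_t) = 1/224 - exp(-14*t)/224

The OU SDE dX = -theta X dt + sigma dB admits the integrating factor exp(theta t): d(exp(theta t) X_t) = sigma exp(theta t) dB_t. Integrating from 0 to t:
  X_t = x_0 * exp(-theta t) + sigma * int_0^t exp(-theta (t-s)) dB_s.
The Itô integral has mean 0 and (by the Itô isometry) variance sigma^2 * int_0^t exp(-2 theta (t - s)) ds = sigma^2 * (1 - exp(-2 theta t)) / (2 theta).
With theta = 7, sigma = 1/4, x_0 = -8:
  E[X_t] = -8 * exp(-7 t) = -8*exp(-7*t)
  Var(X_t) = (1/4)^2 * (1 - exp(-2*7 t)) / (2 * 7) = 1/224 - exp(-14*t)/224.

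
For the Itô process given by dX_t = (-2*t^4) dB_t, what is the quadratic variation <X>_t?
<X>_t = 4*t^9/9

For an Itô process dX_t = a(t) dt + b(t) dB_t, the quadratic variation is <X>_t = int_0^t b(s)^2 ds (the drift term does not contribute). Here b(s) = -2*s^4, so
  b(s)^2 = 4*s^8.
Integrating from 0 to t:
  <X>_t = int_0^t (4*s^8) ds = 4*t^9/9.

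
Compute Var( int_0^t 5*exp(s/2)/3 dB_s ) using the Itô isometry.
Var = 25*exp(t)/9 - 25/9

The Itô integral of a deterministic integrand f(s) has mean 0 because each increment f(s) * (B_{s+ds} - B_s) has mean 0. By the Itô isometry:
  Var( int_0^t f(s) dB_s ) = E[ (int_0^t f(s) dB_s)^2 ] = int_0^t f(s)^2 ds.
Here f(s) = 5*exp(s/2)/3, so f(s)^2 = 25*exp(s)/9. Integrate:
  int_0^t (25*exp(s)/9) ds = 25*exp(t)/9 - 25/9.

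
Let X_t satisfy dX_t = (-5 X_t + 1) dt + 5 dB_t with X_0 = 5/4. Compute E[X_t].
E[X_t] = 1/5 + 21*exp(-5*t)/20

Taking expectations and using E[dB_t] = 0, the mean m(t) = E[X_t] satisfies the ODE m'(t) = a m(t) + b with m(0) = x_0. With a = -5, b = 1, x_0 = 5/4, the solution is
  m(t) = x_0 * exp(a t) + (b/a) * (exp(a t) - 1)
       = (5/4) * exp((-5) t) + (1/(-5)) * (exp((-5) t) - 1)
       = 1/5 + 21*exp(-5*t)/20.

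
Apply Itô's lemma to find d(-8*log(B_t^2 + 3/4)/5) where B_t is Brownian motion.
d(-8*log(B_t^2 + 3/4)/5) = (32*(4*B_t^2 - 3)/(5*(4*B_t^2 + 3)^2)) dt + (-64*B_t/(20*B_t^2 + 15)) dB_t

Itô's formula for f(B_t) gives d f(B_t) = f'(B_t) dB_t + (1/2) f''(B_t) dt. Compute derivatives of f(x) = -8*log(x^2 + 3/4)/5:
  f'(x)  = -64*x/(20*x^2 + 15)
  f''(x) = 64*(4*x^2 - 3)/(5*(4*x^2 + 3)^2)
Substitute x = B_t and multiply the f'' term by 1/2:
  drift     = (1/2) * (64*(4*x^2 - 3)/(5*(4*x^2 + 3)^2)) evaluated at B_t = 32*(4*B_t^2 - 3)/(5*(4*B_t^2 + 3)^2)
  diffusion = (-64*x/(20*x^2 + 15)) evaluated at B_t = -64*B_t/(20*B_t^2 + 15)
Therefore d(-8*log(B_t^2 + 3/4)/5) = (32*(4*B_t^2 - 3)/(5*(4*B_t^2 + 3)^2)) dt + (-64*B_t/(20*B_t^2 + 15)) dB_t.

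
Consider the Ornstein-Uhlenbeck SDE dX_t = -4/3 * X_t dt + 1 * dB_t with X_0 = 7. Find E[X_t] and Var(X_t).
E[X_t] = 7*exp(-4*t/3); Var(X_t) = 3/8 - 3*exp(-8*t/3)/8

The OU SDE dX = -theta X dt + sigma dB admits the integrating factor exp(theta t): d(exp(theta t) X_t) = sigma exp(theta t) dB_t. Integrating from 0 to t:
  X_t = x_0 * exp(-theta t) + sigma * int_0^t exp(-theta (t-s)) dB_s.
The Itô integral has mean 0 and (by the Itô isometry) variance sigma^2 * int_0^t exp(-2 theta (t - s)) ds = sigma^2 * (1 - exp(-2 theta t)) / (2 theta).
With theta = 4/3, sigma = 1, x_0 = 7:
  E[X_t] = 7 * exp(-4/3 t) = 7*exp(-4*t/3)
  Var(X_t) = (1)^2 * (1 - exp(-2*4/3 t)) / (2 * 4/3) = 3/8 - 3*exp(-8*t/3)/8.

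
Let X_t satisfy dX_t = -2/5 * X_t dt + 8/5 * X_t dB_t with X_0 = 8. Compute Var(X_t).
Var(X_t) = (64*exp(64*t/25) - 64)*exp(-4*t/5)

For GBM dX = mu X dt + sigma X dB with X_0 = x_0, apply Itô to Y = log X: dY = (mu - sigma^2/2) dt + sigma dB, so Y_t = log(x_0) + (mu - sigma^2/2) t + sigma B_t and hence X_t = x_0 * exp((mu - sigma^2/2) t + sigma B_t).
With mu = -2/5, sigma = 8/5, x_0 = 8, this gives:
  X_t = 8 * exp((-42/25) * t + (8/5) * B_t).
Since sigma*B_t ~ Normal(0, sigma^2 t), E[exp(sigma*B_t)] = exp(sigma^2 t / 2); so E[X_t] = x_0 * exp((mu - sigma^2/2) t) * exp(sigma^2 t / 2) = x_0 * exp(mu t) = 8*exp(-2*t/5).
Var(X_t) = E[X_t^2] - (E[X_t])^2 = x_0^2 * exp(2 mu t) * (exp(sigma^2 t) - 1) = (64*exp(64*t/25) - 64)*exp(-4*t/5).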